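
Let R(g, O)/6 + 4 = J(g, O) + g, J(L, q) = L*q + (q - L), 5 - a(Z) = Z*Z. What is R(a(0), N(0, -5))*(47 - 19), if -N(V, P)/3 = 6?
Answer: -18816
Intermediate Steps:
N(V, P) = -18 (N(V, P) = -3*6 = -18)
a(Z) = 5 - Z² (a(Z) = 5 - Z*Z = 5 - Z²)
J(L, q) = q - L + L*q
R(g, O) = -24 + 6*O + 6*O*g (R(g, O) = -24 + 6*((O - g + g*O) + g) = -24 + 6*((O - g + O*g) + g) = -24 + 6*(O + O*g) = -24 + (6*O + 6*O*g) = -24 + 6*O + 6*O*g)
R(a(0), N(0, -5))*(47 - 19) = (-24 + 6*(-18) + 6*(-18)*(5 - 1*0²))*(47 - 19) = (-24 - 108 + 6*(-18)*(5 - 1*0))*28 = (-24 - 108 + 6*(-18)*(5 + 0))*28 = (-24 - 108 + 6*(-18)*5)*28 = (-24 - 108 - 540)*28 = -672*28 = -18816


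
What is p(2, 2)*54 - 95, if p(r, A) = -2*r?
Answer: -311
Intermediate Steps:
p(2, 2)*54 - 95 = -2*2*54 - 95 = -4*54 - 95 = -216 - 95 = -311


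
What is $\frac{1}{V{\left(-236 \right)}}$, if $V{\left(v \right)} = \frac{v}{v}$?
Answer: $1$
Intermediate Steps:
$V{\left(v \right)} = 1$
$\frac{1}{V{\left(-236 \right)}} = 1^{-1} = 1$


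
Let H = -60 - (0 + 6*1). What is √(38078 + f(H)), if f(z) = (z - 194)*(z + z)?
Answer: √72398 ≈ 269.07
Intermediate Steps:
H = -66 (H = -60 - (0 + 6) = -60 - 1*6 = -60 - 6 = -66)
f(z) = 2*z*(-194 + z) (f(z) = (-194 + z)*(2*z) = 2*z*(-194 + z))
√(38078 + f(H)) = √(38078 + 2*(-66)*(-194 - 66)) = √(38078 + 2*(-66)*(-260)) = √(38078 + 34320) = √72398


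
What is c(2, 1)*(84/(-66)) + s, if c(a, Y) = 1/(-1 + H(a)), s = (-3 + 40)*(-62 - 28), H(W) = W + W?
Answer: -109904/33 ≈ -3330.4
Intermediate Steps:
H(W) = 2*W
s = -3330 (s = 37*(-90) = -3330)
c(a, Y) = 1/(-1 + 2*a)
c(2, 1)*(84/(-66)) + s = (84/(-66))/(-1 + 2*2) - 3330 = (84*(-1/66))/(-1 + 4) - 3330 = -14/11/3 - 3330 = (1/3)*(-14/11) - 3330 = -14/33 - 3330 = -109904/33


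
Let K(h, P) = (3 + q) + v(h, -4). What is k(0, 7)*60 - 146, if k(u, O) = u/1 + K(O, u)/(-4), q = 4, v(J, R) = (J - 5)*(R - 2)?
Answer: -71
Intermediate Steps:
v(J, R) = (-5 + J)*(-2 + R)
K(h, P) = 37 - 6*h (K(h, P) = (3 + 4) + (10 - 5*(-4) - 2*h + h*(-4)) = 7 + (10 + 20 - 2*h - 4*h) = 7 + (30 - 6*h) = 37 - 6*h)
k(u, O) = -37/4 + u + 3*O/2 (k(u, O) = u/1 + (37 - 6*O)/(-4) = u*1 + (37 - 6*O)*(-¼) = u + (-37/4 + 3*O/2) = -37/4 + u + 3*O/2)
k(0, 7)*60 - 146 = (-37/4 + 0 + (3/2)*7)*60 - 146 = (-37/4 + 0 + 21/2)*60 - 146 = (5/4)*60 - 146 = 75 - 146 = -71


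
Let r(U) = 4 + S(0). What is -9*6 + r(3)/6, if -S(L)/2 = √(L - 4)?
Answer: -160/3 - 2*I/3 ≈ -53.333 - 0.66667*I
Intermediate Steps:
S(L) = -2*√(-4 + L) (S(L) = -2*√(L - 4) = -2*√(-4 + L))
r(U) = 4 - 4*I (r(U) = 4 - 2*√(-4 + 0) = 4 - 4*I)
-9*6 + r(3)/6 = -9*6 + (4 - 4*I)/6 = -54 + (4 - 4*I)*(⅙) = -54 + (⅔ - 2*I/3) = -160/3 - 2*I/3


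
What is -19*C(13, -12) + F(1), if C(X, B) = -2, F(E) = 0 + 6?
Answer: 44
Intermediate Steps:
F(E) = 6
-19*C(13, -12) + F(1) = -19*(-2) + 6 = 38 + 6 = 44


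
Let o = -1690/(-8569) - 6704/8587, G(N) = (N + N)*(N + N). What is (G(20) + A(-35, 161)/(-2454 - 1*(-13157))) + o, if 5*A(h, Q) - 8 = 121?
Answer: 572554297701927/357976444595 ≈ 1599.4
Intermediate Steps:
A(h, Q) = 129/5 (A(h, Q) = 8/5 + (1/5)*121 = 8/5 + 121/5 = 129/5)
G(N) = 4*N**2 (G(N) = (2*N)*(2*N) = 4*N**2)
o = -42934546/73582003 (o = -1690*(-1/8569) - 6704*1/8587 = 1690/8569 - 6704/8587 = -42934546/73582003 ≈ -0.58349)
(G(20) + A(-35, 161)/(-2454 - 1*(-13157))) + o = (4*20**2 + 129/(5*(-2454 - 1*(-13157)))) - 42934546/73582003 = (4*400 + 129/(5*(-2454 + 13157))) - 42934546/73582003 = (1600 + (129/5)/10703) - 42934546/73582003 = (1600 + (129/5)*(1/10703)) - 42934546/73582003 = (1600 + 129/53515) - 42934546/73582003 = 85624129/53515 - 42934546/73582003 = 572554297701927/357976444595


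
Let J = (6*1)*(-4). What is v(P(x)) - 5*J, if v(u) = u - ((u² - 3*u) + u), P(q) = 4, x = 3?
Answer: 116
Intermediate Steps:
J = -24 (J = 6*(-4) = -24)
v(u) = -u² + 3*u (v(u) = u - (u² - 2*u) = u + (-u² + 2*u) = -u² + 3*u)
v(P(x)) - 5*J = 4*(3 - 1*4) - 5*(-24) = 4*(3 - 4) + 120 = 4*(-1) + 120 = -4 + 120 = 116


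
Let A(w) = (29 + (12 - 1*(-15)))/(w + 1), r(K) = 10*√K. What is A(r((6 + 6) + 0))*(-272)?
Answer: 15232/1199 - 304640*√3/1199 ≈ -427.37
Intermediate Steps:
A(w) = 56/(1 + w) (A(w) = (29 + (12 + 15))/(1 + w) = (29 + 27)/(1 + w) = 56/(1 + w))
A(r((6 + 6) + 0))*(-272) = (56/(1 + 10*√((6 + 6) + 0)))*(-272) = (56/(1 + 10*√(12 + 0)))*(-272) = (56/(1 + 10*√12))*(-272) = (56/(1 + 10*(2*√3)))*(-272) = (56/(1 + 20*√3))*(-272) = -15232/(1 + 20*√3)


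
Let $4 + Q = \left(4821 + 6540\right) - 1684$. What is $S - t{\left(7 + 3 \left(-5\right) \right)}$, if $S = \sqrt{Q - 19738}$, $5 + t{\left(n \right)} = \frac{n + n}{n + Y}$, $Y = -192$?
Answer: $\frac{123}{25} + i \sqrt{10065} \approx 4.92 + 100.32 i$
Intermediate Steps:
$Q = 9673$ ($Q = -4 + \left(\left(4821 + 6540\right) - 1684\right) = -4 + \left(11361 - 1684\right) = -4 + 9677 = 9673$)
$t{\left(n \right)} = -5 + \frac{2 n}{-192 + n}$ ($t{\left(n \right)} = -5 + \frac{n + n}{n - 192} = -5 + \frac{2 n}{-192 + n}$)
$S = i \sqrt{10065}$ ($S = \sqrt{9673 - 19738} = \sqrt{-10065} = i \sqrt{10065} \approx 100.32 i$)
$S - t{\left(7 + 3 \left(-5\right) \right)} = i \sqrt{10065} - \frac{3 \left(320 - \left(7 + 3 \left(-5\right)\right)\right)}{-192 + \left(7 + 3 \left(-5\right)\right)} = i \sqrt{10065} - \frac{3 \left(320 - \left(7 - 15\right)\right)}{-192 + \left(7 - 15\right)} = i \sqrt{10065} - \frac{3 \left(320 - -8\right)}{-192 - 8} = i \sqrt{10065} - \frac{3 \left(320 + 8\right)}{-200} = i \sqrt{10065} - 3 \left(- \frac{1}{200}\right) 328 = i \sqrt{10065} - - \frac{123}{25} = i \sqrt{10065} + \frac{123}{25} = \frac{123}{25} + i \sqrt{10065}$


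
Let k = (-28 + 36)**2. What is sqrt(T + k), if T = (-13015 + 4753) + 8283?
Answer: sqrt(85) ≈ 9.2195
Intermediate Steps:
k = 64 (k = 8**2 = 64)
T = 21 (T = -8262 + 8283 = 21)
sqrt(T + k) = sqrt(21 + 64) = sqrt(85)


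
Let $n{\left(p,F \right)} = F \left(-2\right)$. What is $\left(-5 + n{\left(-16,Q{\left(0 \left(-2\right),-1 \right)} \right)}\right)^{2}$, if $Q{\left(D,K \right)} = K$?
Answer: $9$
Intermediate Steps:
$n{\left(p,F \right)} = - 2 F$
$\left(-5 + n{\left(-16,Q{\left(0 \left(-2\right),-1 \right)} \right)}\right)^{2} = \left(-5 - -2\right)^{2} = \left(-5 + 2\right)^{2} = \left(-3\right)^{2} = 9$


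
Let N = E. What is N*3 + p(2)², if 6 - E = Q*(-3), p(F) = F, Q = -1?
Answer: 13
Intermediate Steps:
E = 3 (E = 6 - (-1)*(-3) = 6 - 1*3 = 6 - 3 = 3)
N = 3
N*3 + p(2)² = 3*3 + 2² = 9 + 4 = 13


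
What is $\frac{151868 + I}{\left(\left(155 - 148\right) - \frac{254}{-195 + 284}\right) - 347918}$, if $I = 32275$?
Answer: $- \frac{16388727}{30964333} \approx -0.52928$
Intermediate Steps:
$\frac{151868 + I}{\left(\left(155 - 148\right) - \frac{254}{-195 + 284}\right) - 347918} = \frac{151868 + 32275}{\left(\left(155 - 148\right) - \frac{254}{-195 + 284}\right) - 347918} = \frac{184143}{\left(\left(155 - 148\right) - \frac{254}{89}\right) - 347918} = \frac{184143}{\left(7 - \frac{254}{89}\right) - 347918} = \frac{184143}{\frac{369}{89} - 347918} = \frac{184143}{- \frac{30964333}{89}} = 184143 \left(- \frac{89}{30964333}\right) = - \frac{16388727}{30964333}$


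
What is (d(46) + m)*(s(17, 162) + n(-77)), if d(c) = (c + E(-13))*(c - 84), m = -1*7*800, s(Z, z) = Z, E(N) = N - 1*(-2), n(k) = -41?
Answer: 166320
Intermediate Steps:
E(N) = 2 + N (E(N) = N + 2 = 2 + N)
m = -5600 (m = -7*800 = -5600)
d(c) = (-84 + c)*(-11 + c) (d(c) = (c + (2 - 13))*(c - 84) = (c - 11)*(-84 + c) = (-11 + c)*(-84 + c) = (-84 + c)*(-11 + c))
(d(46) + m)*(s(17, 162) + n(-77)) = ((924 + 46**2 - 95*46) - 5600)*(17 - 41) = ((924 + 2116 - 4370) - 5600)*(-24) = (-1330 - 5600)*(-24) = -6930*(-24) = 166320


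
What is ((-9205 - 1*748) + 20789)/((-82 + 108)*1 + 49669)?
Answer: 3612/16565 ≈ 0.21805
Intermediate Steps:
((-9205 - 1*748) + 20789)/((-82 + 108)*1 + 49669) = ((-9205 - 748) + 20789)/(26*1 + 49669) = (-9953 + 20789)/(26 + 49669) = 10836/49695 = 10836*(1/49695) = 3612/16565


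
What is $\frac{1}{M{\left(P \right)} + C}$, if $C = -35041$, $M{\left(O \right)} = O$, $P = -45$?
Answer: $- \frac{1}{35086} \approx -2.8501 \cdot 10^{-5}$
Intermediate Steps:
$\frac{1}{M{\left(P \right)} + C} = \frac{1}{-45 - 35041} = \frac{1}{-35086} = - \frac{1}{35086}$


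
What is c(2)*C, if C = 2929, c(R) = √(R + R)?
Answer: 5858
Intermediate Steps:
c(R) = √2*√R (c(R) = √(2*R) = √2*√R)
c(2)*C = (√2*√2)*2929 = 2*2929 = 5858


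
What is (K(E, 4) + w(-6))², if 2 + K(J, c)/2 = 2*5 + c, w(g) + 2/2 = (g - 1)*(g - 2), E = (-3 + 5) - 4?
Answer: 6241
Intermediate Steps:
E = -2 (E = 2 - 4 = -2)
w(g) = -1 + (-1 + g)*(-2 + g) (w(g) = -1 + (g - 1)*(g - 2) = -1 + (-1 + g)*(-2 + g))
K(J, c) = 16 + 2*c (K(J, c) = -4 + 2*(2*5 + c) = -4 + 2*(10 + c) = -4 + (20 + 2*c) = 16 + 2*c)
(K(E, 4) + w(-6))² = ((16 + 2*4) + (1 + (-6)² - 3*(-6)))² = ((16 + 8) + (1 + 36 + 18))² = (24 + 55)² = 79² = 6241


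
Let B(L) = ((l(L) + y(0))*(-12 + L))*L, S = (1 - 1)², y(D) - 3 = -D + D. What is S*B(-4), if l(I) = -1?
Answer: 0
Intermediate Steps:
y(D) = 3 (y(D) = 3 + (-D + D) = 3 + 0 = 3)
S = 0 (S = 0² = 0)
B(L) = L*(-24 + 2*L) (B(L) = ((-1 + 3)*(-12 + L))*L = (2*(-12 + L))*L = (-24 + 2*L)*L = L*(-24 + 2*L))
S*B(-4) = 0*(2*(-4)*(-12 - 4)) = 0*(2*(-4)*(-16)) = 0*128 = 0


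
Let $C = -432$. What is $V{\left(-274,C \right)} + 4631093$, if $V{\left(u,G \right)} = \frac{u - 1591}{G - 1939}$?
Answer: $\frac{10980323368}{2371} \approx 4.6311 \cdot 10^{6}$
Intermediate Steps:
$V{\left(u,G \right)} = \frac{-1591 + u}{-1939 + G}$
$V{\left(-274,C \right)} + 4631093 = \frac{-1591 - 274}{-1939 - 432} + 4631093 = \frac{1}{-2371} \left(-1865\right) + 4631093 = \left(- \frac{1}{2371}\right) \left(-1865\right) + 4631093 = \frac{1865}{2371} + 4631093 = \frac{10980323368}{2371}$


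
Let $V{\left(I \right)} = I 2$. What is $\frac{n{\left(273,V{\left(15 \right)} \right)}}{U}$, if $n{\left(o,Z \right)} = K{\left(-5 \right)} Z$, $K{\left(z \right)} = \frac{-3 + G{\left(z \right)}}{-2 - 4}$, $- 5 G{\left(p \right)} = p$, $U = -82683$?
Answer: $- \frac{10}{82683} \approx -0.00012094$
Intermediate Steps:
$G{\left(p \right)} = - \frac{p}{5}$
$V{\left(I \right)} = 2 I$
$K{\left(z \right)} = \frac{1}{2} + \frac{z}{30}$ ($K{\left(z \right)} = \frac{-3 - \frac{z}{5}}{-2 - 4} = \frac{-3 - \frac{z}{5}}{-6} = \left(-3 - \frac{z}{5}\right) \left(- \frac{1}{6}\right) = \frac{1}{2} + \frac{z}{30}$)
$n{\left(o,Z \right)} = \frac{Z}{3}$ ($n{\left(o,Z \right)} = \left(\frac{1}{2} + \frac{1}{30} \left(-5\right)\right) Z = \left(\frac{1}{2} - \frac{1}{6}\right) Z = \frac{Z}{3}$)
$\frac{n{\left(273,V{\left(15 \right)} \right)}}{U} = \frac{\frac{1}{3} \cdot 2 \cdot 15}{-82683} = \frac{1}{3} \cdot 30 \left(- \frac{1}{82683}\right) = 10 \left(- \frac{1}{82683}\right) = - \frac{10}{82683}$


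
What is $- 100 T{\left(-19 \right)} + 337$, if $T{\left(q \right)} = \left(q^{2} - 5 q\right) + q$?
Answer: $-43363$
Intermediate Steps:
$T{\left(q \right)} = q^{2} - 4 q$
$- 100 T{\left(-19 \right)} + 337 = - 100 \left(- 19 \left(-4 - 19\right)\right) + 337 = - 100 \left(\left(-19\right) \left(-23\right)\right) + 337 = \left(-100\right) 437 + 337 = -43700 + 337 = -43363$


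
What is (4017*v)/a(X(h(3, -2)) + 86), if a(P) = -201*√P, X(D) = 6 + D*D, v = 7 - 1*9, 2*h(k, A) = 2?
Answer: 2678*√93/6231 ≈ 4.1447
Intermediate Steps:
h(k, A) = 1 (h(k, A) = (½)*2 = 1)
v = -2 (v = 7 - 9 = -2)
X(D) = 6 + D²
(4017*v)/a(X(h(3, -2)) + 86) = (4017*(-2))/((-201*√((6 + 1²) + 86))) = -8034*(-1/(201*√((6 + 1) + 86))) = -8034*(-1/(201*√(7 + 86))) = -8034*(-√93/18693) = -(-2678)*√93/6231 = 2678*√93/6231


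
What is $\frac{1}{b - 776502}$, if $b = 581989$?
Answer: $- \frac{1}{194513} \approx -5.141 \cdot 10^{-6}$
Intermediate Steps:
$\frac{1}{b - 776502} = \frac{1}{581989 - 776502} = \frac{1}{-194513} = - \frac{1}{194513}$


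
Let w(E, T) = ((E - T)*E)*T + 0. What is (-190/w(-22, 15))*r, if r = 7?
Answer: -133/1221 ≈ -0.10893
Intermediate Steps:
w(E, T) = E*T*(E - T) (w(E, T) = (E*(E - T))*T + 0 = E*T*(E - T) + 0 = E*T*(E - T))
(-190/w(-22, 15))*r = -190*(-1/(330*(-22 - 1*15)))*7 = -190*(-1/(330*(-22 - 15)))*7 = -190/((-22*15*(-37)))*7 = -190/12210*7 = -190*1/12210*7 = -19/1221*7 = -133/1221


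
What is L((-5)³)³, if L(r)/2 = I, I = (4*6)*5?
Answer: 13824000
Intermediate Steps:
I = 120 (I = 24*5 = 120)
L(r) = 240 (L(r) = 2*120 = 240)
L((-5)³)³ = 240³ = 13824000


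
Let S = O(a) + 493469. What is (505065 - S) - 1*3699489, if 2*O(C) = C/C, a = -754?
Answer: -7375787/2 ≈ -3.6879e+6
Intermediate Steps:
O(C) = ½ (O(C) = (C/C)/2 = (½)*1 = ½)
S = 986939/2 (S = ½ + 493469 = 986939/2 ≈ 4.9347e+5)
(505065 - S) - 1*3699489 = (505065 - 1*986939/2) - 1*3699489 = (505065 - 986939/2) - 3699489 = 23191/2 - 3699489 = -7375787/2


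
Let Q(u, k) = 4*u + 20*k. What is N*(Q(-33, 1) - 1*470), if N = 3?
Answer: -1746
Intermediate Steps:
N*(Q(-33, 1) - 1*470) = 3*((4*(-33) + 20*1) - 1*470) = 3*((-132 + 20) - 470) = 3*(-112 - 470) = 3*(-582) = -1746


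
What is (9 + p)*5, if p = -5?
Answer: 20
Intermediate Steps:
(9 + p)*5 = (9 - 5)*5 = 4*5 = 20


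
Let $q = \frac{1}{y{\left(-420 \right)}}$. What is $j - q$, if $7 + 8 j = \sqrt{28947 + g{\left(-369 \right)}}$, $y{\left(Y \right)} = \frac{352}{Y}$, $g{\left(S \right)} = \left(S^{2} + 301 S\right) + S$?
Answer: $\frac{7}{22} + \frac{\sqrt{53670}}{8} \approx 29.277$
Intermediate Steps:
$g{\left(S \right)} = S^{2} + 302 S$
$j = - \frac{7}{8} + \frac{\sqrt{53670}}{8}$ ($j = - \frac{7}{8} + \frac{\sqrt{28947 - 369 \left(302 - 369\right)}}{8} = - \frac{7}{8} + \frac{\sqrt{28947 - -24723}}{8} = - \frac{7}{8} + \frac{\sqrt{28947 + 24723}}{8} = - \frac{7}{8} + \frac{\sqrt{53670}}{8} \approx 28.083$)
$q = - \frac{105}{88}$ ($q = \frac{1}{352 \frac{1}{-420}} = \frac{1}{352 \left(- \frac{1}{420}\right)} = \frac{1}{- \frac{88}{105}} = - \frac{105}{88} \approx -1.1932$)
$j - q = \left(- \frac{7}{8} + \frac{\sqrt{53670}}{8}\right) - - \frac{105}{88} = \left(- \frac{7}{8} + \frac{\sqrt{53670}}{8}\right) + \frac{105}{88} = \frac{7}{22} + \frac{\sqrt{53670}}{8}$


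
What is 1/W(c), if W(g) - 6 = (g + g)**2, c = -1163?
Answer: 1/5410282 ≈ 1.8483e-7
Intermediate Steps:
W(g) = 6 + 4*g**2 (W(g) = 6 + (g + g)**2 = 6 + (2*g)**2 = 6 + 4*g**2)
1/W(c) = 1/(6 + 4*(-1163)**2) = 1/(6 + 4*1352569) = 1/(6 + 5410276) = 1/5410282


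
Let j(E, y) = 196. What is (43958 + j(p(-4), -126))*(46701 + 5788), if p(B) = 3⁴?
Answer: 2317599306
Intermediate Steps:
p(B) = 81
(43958 + j(p(-4), -126))*(46701 + 5788) = (43958 + 196)*(46701 + 5788) = 44154*52489 = 2317599306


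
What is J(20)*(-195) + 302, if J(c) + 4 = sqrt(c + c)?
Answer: 1082 - 390*sqrt(10) ≈ -151.29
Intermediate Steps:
J(c) = -4 + sqrt(2)*sqrt(c) (J(c) = -4 + sqrt(c + c) = -4 + sqrt(2*c) = -4 + sqrt(2)*sqrt(c))
J(20)*(-195) + 302 = (-4 + sqrt(2)*sqrt(20))*(-195) + 302 = (-4 + sqrt(2)*(2*sqrt(5)))*(-195) + 302 = (-4 + 2*sqrt(10))*(-195) + 302 = (780 - 390*sqrt(10)) + 302 = 1082 - 390*sqrt(10)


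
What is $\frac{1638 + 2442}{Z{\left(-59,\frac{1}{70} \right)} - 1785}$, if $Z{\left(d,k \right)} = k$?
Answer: $- \frac{285600}{124949} \approx -2.2857$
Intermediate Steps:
$\frac{1638 + 2442}{Z{\left(-59,\frac{1}{70} \right)} - 1785} = \frac{1638 + 2442}{\frac{1}{70} - 1785} = \frac{4080}{\frac{1}{70} - 1785} = \frac{4080}{- \frac{124949}{70}} = 4080 \left(- \frac{70}{124949}\right) = - \frac{285600}{124949}$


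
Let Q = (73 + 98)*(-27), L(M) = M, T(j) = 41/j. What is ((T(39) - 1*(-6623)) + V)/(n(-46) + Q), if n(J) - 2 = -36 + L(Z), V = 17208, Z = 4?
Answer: -929450/181233 ≈ -5.1285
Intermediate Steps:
n(J) = -30 (n(J) = 2 + (-36 + 4) = 2 - 32 = -30)
Q = -4617 (Q = 171*(-27) = -4617)
((T(39) - 1*(-6623)) + V)/(n(-46) + Q) = ((41/39 - 1*(-6623)) + 17208)/(-30 - 4617) = ((41*(1/39) + 6623) + 17208)/(-4647) = ((41/39 + 6623) + 17208)*(-1/4647) = (258338/39 + 17208)*(-1/4647) = (929450/39)*(-1/4647) = -929450/181233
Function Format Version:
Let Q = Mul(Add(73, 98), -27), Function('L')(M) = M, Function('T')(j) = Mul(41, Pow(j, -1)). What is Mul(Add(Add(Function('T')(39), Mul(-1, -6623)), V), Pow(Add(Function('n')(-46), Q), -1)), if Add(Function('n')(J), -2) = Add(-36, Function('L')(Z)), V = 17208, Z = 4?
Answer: Rational(-929450, 181233) ≈ -5.1285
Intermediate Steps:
Function('n')(J) = -30 (Function('n')(J) = Add(2, Add(-36, 4)) = Add(2, -32) = -30)
Q = -4617 (Q = Mul(171, -27) = -4617)
Mul(Add(Add(Function('T')(39), Mul(-1, -6623)), V), Pow(Add(Function('n')(-46), Q), -1)) = Mul(Add(Add(Mul(41, Pow(39, -1)), Mul(-1, -6623)), 17208), Pow(Add(-30, -4617), -1)) = Mul(Add(Add(Mul(41, Rational(1, 39)), 6623), 17208), Pow(-4647, -1)) = Mul(Add(Add(Rational(41, 39), 6623), 17208), Rational(-1, 4647)) = Mul(Add(Rational(258338, 39), 17208), Rational(-1, 4647)) = Mul(Rational(929450, 39), Rational(-1, 4647)) = Rational(-929450, 181233)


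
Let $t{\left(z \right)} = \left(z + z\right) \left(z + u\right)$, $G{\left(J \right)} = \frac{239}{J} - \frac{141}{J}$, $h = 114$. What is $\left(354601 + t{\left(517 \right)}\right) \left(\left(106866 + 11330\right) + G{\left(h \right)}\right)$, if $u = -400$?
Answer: $\frac{3204080825959}{57} \approx 5.6212 \cdot 10^{10}$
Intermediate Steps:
$G{\left(J \right)} = \frac{98}{J}$
$t{\left(z \right)} = 2 z \left(-400 + z\right)$ ($t{\left(z \right)} = \left(z + z\right) \left(z - 400\right) = 2 z \left(-400 + z\right)$)
$\left(354601 + t{\left(517 \right)}\right) \left(\left(106866 + 11330\right) + G{\left(h \right)}\right) = \left(354601 + 2 \cdot 517 \left(-400 + 517\right)\right) \left(\left(106866 + 11330\right) + \frac{98}{114}\right) = \left(354601 + 2 \cdot 517 \cdot 117\right) \left(118196 + 98 \cdot \frac{1}{114}\right) = \left(354601 + 120978\right) \left(118196 + \frac{49}{57}\right) = 475579 \cdot \frac{6737221}{57} = \frac{3204080825959}{57}$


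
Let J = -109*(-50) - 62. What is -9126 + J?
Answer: -3738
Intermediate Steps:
J = 5388 (J = 5450 - 62 = 5388)
-9126 + J = -9126 + 5388 = -3738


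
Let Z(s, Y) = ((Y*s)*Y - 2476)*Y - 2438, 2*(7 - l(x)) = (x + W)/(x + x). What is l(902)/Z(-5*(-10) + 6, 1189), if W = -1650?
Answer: 591/7718516718284 ≈ 7.6569e-11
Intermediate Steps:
l(x) = 7 - (-1650 + x)/(4*x) (l(x) = 7 - (x - 1650)/(2*(x + x)) = 7 - (-1650 + x)/(2*(2*x)) = 7 - (-1650 + x)*1/(2*x)/2 = 7 - (-1650 + x)/(4*x))
Z(s, Y) = -2438 + Y*(-2476 + s*Y²) (Z(s, Y) = (s*Y² - 2476)*Y - 2438 = (-2476 + s*Y²)*Y - 2438 = Y*(-2476 + s*Y²) - 2438 = -2438 + Y*(-2476 + s*Y²))
l(902)/Z(-5*(-10) + 6, 1189) = ((¾)*(550 + 9*902)/902)/(-2438 - 2476*1189 + (-5*(-10) + 6)*1189³) = ((¾)*(1/902)*(550 + 8118))/(-2438 - 2943964 + (50 + 6)*1680914269) = ((¾)*(1/902)*8668)/(-2438 - 2943964 + 56*1680914269) = 591/(82*(-2438 - 2943964 + 94131199064)) = (591/82)/94128252662 = (591/82)*(1/94128252662) = 591/7718516718284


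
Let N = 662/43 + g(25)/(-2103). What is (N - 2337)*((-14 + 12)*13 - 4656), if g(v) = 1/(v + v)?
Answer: 24573522399013/2260725 ≈ 1.0870e+7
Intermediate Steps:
g(v) = 1/(2*v)
N = 69609257/4521450 (N = 662/43 + ((½)/25)/(-2103) = 662*(1/43) + ((½)*(1/25))*(-1/2103) = 662/43 + (1/50)*(-1/2103) = 662/43 - 1/105150 = 69609257/4521450 ≈ 15.395)
(N - 2337)*((-14 + 12)*13 - 4656) = (69609257/4521450 - 2337)*((-14 + 12)*13 - 4656) = -10497019393*(-2*13 - 4656)/4521450 = -10497019393*(-26 - 4656)/4521450 = -10497019393/4521450*(-4682) = 24573522399013/2260725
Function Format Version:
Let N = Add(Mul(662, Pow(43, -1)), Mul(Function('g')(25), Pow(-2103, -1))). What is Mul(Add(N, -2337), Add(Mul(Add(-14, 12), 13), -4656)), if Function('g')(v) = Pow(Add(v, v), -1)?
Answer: Rational(24573522399013, 2260725) ≈ 1.0870e+7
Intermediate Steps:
Function('g')(v) = Mul(Rational(1, 2), Pow(v, -1)) (Function('g')(v) = Pow(Mul(2, v), -1) = Mul(Rational(1, 2), Pow(v, -1)))
N = Rational(69609257, 4521450) (N = Add(Mul(662, Pow(43, -1)), Mul(Mul(Rational(1, 2), Pow(25, -1)), Pow(-2103, -1))) = Add(Mul(662, Rational(1, 43)), Mul(Mul(Rational(1, 2), Rational(1, 25)), Rational(-1, 2103))) = Add(Rational(662, 43), Mul(Rational(1, 50), Rational(-1, 2103))) = Add(Rational(662, 43), Rational(-1, 105150)) = Rational(69609257, 4521450) ≈ 15.395)
Mul(Add(N, -2337), Add(Mul(Add(-14, 12), 13), -4656)) = Mul(Add(Rational(69609257, 4521450), -2337), Add(Mul(Add(-14, 12), 13), -4656)) = Mul(Rational(-10497019393, 4521450), Add(Mul(-2, 13), -4656)) = Mul(Rational(-10497019393, 4521450), Add(-26, -4656)) = Mul(Rational(-10497019393, 4521450), -4682) = Rational(24573522399013, 2260725)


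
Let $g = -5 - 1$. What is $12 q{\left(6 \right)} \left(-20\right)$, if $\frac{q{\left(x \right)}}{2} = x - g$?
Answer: $-5760$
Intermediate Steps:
$g = -6$ ($g = -5 - 1 = -6$)
$q{\left(x \right)} = 12 + 2 x$ ($q{\left(x \right)} = 2 \left(x - -6\right) = 2 \left(x + 6\right) = 2 \left(6 + x\right) = 12 + 2 x$)
$12 q{\left(6 \right)} \left(-20\right) = 12 \left(12 + 2 \cdot 6\right) \left(-20\right) = 12 \left(12 + 12\right) \left(-20\right) = 12 \cdot 24 \left(-20\right) = 288 \left(-20\right) = -5760$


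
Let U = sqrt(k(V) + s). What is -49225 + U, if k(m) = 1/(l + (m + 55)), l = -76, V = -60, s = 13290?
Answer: -49225 + sqrt(1076489)/9 ≈ -49110.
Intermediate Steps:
k(m) = 1/(-21 + m) (k(m) = 1/(-76 + (m + 55)) = 1/(-76 + (55 + m)) = 1/(-21 + m))
U = sqrt(1076489)/9 (U = sqrt(1/(-21 - 60) + 13290) = sqrt(1/(-81) + 13290) = sqrt(-1/81 + 13290) = sqrt(1076489/81) = sqrt(1076489)/9 ≈ 115.28)
-49225 + U = -49225 + sqrt(1076489)/9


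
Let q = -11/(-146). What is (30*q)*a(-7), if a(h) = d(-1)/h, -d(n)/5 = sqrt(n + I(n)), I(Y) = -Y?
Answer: 0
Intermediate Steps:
d(n) = 0 (d(n) = -5*sqrt(n - n) = -5*sqrt(0) = -5*0 = 0)
q = 11/146 (q = -11*(-1/146) = 11/146 ≈ 0.075342)
a(h) = 0 (a(h) = 0/h = 0)
(30*q)*a(-7) = (30*(11/146))*0 = (165/73)*0 = 0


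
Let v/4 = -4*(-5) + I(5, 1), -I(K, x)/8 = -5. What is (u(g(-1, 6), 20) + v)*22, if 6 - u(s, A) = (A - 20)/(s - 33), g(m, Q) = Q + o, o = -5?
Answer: 5412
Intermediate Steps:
I(K, x) = 40 (I(K, x) = -8*(-5) = 40)
g(m, Q) = -5 + Q (g(m, Q) = Q - 5 = -5 + Q)
u(s, A) = 6 - (-20 + A)/(-33 + s) (u(s, A) = 6 - (A - 20)/(s - 33) = 6 - (-20 + A)/(-33 + s))
v = 240 (v = 4*(-4*(-5) + 40) = 4*(20 + 40) = 4*60 = 240)
(u(g(-1, 6), 20) + v)*22 = ((-178 - 1*20 + 6*(-5 + 6))/(-33 + (-5 + 6)) + 240)*22 = ((-178 - 20 + 6*1)/(-33 + 1) + 240)*22 = ((-178 - 20 + 6)/(-32) + 240)*22 = (-1/32*(-192) + 240)*22 = (6 + 240)*22 = 246*22 = 5412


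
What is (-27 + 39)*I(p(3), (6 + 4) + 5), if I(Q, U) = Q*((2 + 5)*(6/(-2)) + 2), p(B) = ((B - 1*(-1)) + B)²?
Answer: -11172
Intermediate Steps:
p(B) = (1 + 2*B)² (p(B) = ((B + 1) + B)² = ((1 + B) + B)² = (1 + 2*B)²)
I(Q, U) = -19*Q (I(Q, U) = Q*(7*(6*(-½)) + 2) = Q*(7*(-3) + 2) = Q*(-21 + 2) = Q*(-19) = -19*Q)
(-27 + 39)*I(p(3), (6 + 4) + 5) = (-27 + 39)*(-19*(1 + 2*3)²) = 12*(-19*(1 + 6)²) = 12*(-19*7²) = 12*(-19*49) = 12*(-931) = -11172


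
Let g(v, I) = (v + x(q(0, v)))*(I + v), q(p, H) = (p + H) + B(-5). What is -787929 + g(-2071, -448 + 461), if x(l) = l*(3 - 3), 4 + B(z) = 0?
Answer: 3474189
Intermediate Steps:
B(z) = -4 (B(z) = -4 + 0 = -4)
q(p, H) = -4 + H + p (q(p, H) = (p + H) - 4 = (H + p) - 4 = -4 + H + p)
x(l) = 0 (x(l) = l*0 = 0)
g(v, I) = v*(I + v) (g(v, I) = (v + 0)*(I + v) = v*(I + v))
-787929 + g(-2071, -448 + 461) = -787929 - 2071*((-448 + 461) - 2071) = -787929 - 2071*(13 - 2071) = -787929 - 2071*(-2058) = -787929 + 4262118 = 3474189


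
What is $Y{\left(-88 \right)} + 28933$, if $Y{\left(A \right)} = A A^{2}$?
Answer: $-652539$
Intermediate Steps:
$Y{\left(A \right)} = A^{3}$
$Y{\left(-88 \right)} + 28933 = \left(-88\right)^{3} + 28933 = -681472 + 28933 = -652539$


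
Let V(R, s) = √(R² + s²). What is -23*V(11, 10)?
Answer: -23*√221 ≈ -341.92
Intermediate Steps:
-23*V(11, 10) = -23*√(11² + 10²) = -23*√(121 + 100) = -23*√221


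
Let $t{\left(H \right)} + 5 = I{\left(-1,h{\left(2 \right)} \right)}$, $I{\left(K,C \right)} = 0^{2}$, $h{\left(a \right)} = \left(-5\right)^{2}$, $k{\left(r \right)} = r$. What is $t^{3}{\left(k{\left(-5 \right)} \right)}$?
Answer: $-125$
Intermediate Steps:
$h{\left(a \right)} = 25$
$I{\left(K,C \right)} = 0$
$t{\left(H \right)} = -5$ ($t{\left(H \right)} = -5 + 0 = -5$)
$t^{3}{\left(k{\left(-5 \right)} \right)} = \left(-5\right)^{3} = -125$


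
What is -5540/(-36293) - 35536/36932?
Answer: -271276192/335093269 ≈ -0.80955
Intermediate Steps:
-5540/(-36293) - 35536/36932 = -5540*(-1/36293) - 35536*1/36932 = 5540/36293 - 8884/9233 = -271276192/335093269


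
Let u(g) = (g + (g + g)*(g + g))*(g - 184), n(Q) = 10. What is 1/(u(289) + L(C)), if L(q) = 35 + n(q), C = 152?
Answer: 1/35109210 ≈ 2.8483e-8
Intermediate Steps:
L(q) = 45 (L(q) = 35 + 10 = 45)
u(g) = (-184 + g)*(g + 4*g²) (u(g) = (g + (2*g)*(2*g))*(-184 + g) = (g + 4*g²)*(-184 + g) = (-184 + g)*(g + 4*g²))
1/(u(289) + L(C)) = 1/(289*(-184 - 735*289 + 4*289²) + 45) = 1/(289*(-184 - 212415 + 4*83521) + 45) = 1/(289*(-184 - 212415 + 334084) + 45) = 1/(289*121485 + 45) = 1/(35109165 + 45) = 1/35109210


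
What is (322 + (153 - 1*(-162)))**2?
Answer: 405769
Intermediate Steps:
(322 + (153 - 1*(-162)))**2 = (322 + (153 + 162))**2 = (322 + 315)**2 = 637**2 = 405769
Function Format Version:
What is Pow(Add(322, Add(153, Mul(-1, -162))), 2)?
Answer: 405769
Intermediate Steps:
Pow(Add(322, Add(153, Mul(-1, -162))), 2) = Pow(Add(322, Add(153, 162)), 2) = Pow(Add(322, 315), 2) = Pow(637, 2) = 405769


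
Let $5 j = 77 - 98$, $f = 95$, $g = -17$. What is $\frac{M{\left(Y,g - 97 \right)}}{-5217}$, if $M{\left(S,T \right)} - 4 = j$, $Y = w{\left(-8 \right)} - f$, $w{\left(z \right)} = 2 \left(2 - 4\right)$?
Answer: $\frac{1}{26085} \approx 3.8336 \cdot 10^{-5}$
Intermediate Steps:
$w{\left(z \right)} = -4$ ($w{\left(z \right)} = 2 \left(-2\right) = -4$)
$Y = -99$ ($Y = -4 - 95 = -99$)
$j = - \frac{21}{5}$ ($j = \frac{77 - 98}{5} = \frac{1}{5} \left(-21\right) = - \frac{21}{5} \approx -4.2$)
$M{\left(S,T \right)} = - \frac{1}{5}$ ($M{\left(S,T \right)} = 4 - \frac{21}{5} = - \frac{1}{5}$)
$\frac{M{\left(Y,g - 97 \right)}}{-5217} = - \frac{1}{5 \left(-5217\right)} = \left(- \frac{1}{5}\right) \left(- \frac{1}{5217}\right) = \frac{1}{26085}$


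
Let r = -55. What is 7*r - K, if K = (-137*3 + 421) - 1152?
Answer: 757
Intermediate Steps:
K = -1142 (K = (-411 + 421) - 1152 = 10 - 1152 = -1142)
7*r - K = 7*(-55) - 1*(-1142) = -385 + 1142 = 757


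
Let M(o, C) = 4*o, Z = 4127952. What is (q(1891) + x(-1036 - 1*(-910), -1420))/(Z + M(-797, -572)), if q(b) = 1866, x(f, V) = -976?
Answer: 445/2062382 ≈ 0.00021577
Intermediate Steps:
(q(1891) + x(-1036 - 1*(-910), -1420))/(Z + M(-797, -572)) = (1866 - 976)/(4127952 + 4*(-797)) = 890/(4127952 - 3188) = 890/4124764 = 890*(1/4124764) = 445/2062382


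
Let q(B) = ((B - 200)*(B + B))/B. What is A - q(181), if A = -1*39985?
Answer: -39947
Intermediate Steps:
A = -39985
q(B) = -400 + 2*B (q(B) = ((-200 + B)*(2*B))/B = (2*B*(-200 + B))/B = -400 + 2*B)
A - q(181) = -39985 - (-400 + 2*181) = -39985 - (-400 + 362) = -39985 - 1*(-38) = -39985 + 38 = -39947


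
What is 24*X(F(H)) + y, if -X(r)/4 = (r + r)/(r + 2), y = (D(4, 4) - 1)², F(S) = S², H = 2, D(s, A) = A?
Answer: -119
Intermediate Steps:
y = 9 (y = (4 - 1)² = 3² = 9)
X(r) = -8*r/(2 + r) (X(r) = -4*(r + r)/(r + 2) = -4*2*r/(2 + r) = -8*r/(2 + r))
24*X(F(H)) + y = 24*(-8*2²/(2 + 2²)) + 9 = 24*(-8*4/(2 + 4)) + 9 = 24*(-8*4/6) + 9 = 24*(-8*4*⅙) + 9 = 24*(-16/3) + 9 = -128 + 9 = -119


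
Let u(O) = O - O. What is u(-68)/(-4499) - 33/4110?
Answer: -11/1370 ≈ -0.0080292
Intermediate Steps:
u(O) = 0
u(-68)/(-4499) - 33/4110 = 0/(-4499) - 33/4110 = 0*(-1/4499) - 33*1/4110 = 0 - 11/1370 = -11/1370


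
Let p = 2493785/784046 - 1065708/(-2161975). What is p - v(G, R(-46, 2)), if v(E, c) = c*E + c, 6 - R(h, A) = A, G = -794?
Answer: 5383045727816143/1695087850850 ≈ 3175.7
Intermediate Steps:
R(h, A) = 6 - A
v(E, c) = c + E*c (v(E, c) = E*c + c = c + E*c)
p = 6227064919943/1695087850850 (p = 2493785*(1/784046) - 1065708*(-1/2161975) = 2493785/784046 + 1065708/2161975 = 6227064919943/1695087850850 ≈ 3.6736)
p - v(G, R(-46, 2)) = 6227064919943/1695087850850 - (6 - 1*2)*(1 - 794) = 6227064919943/1695087850850 - (6 - 2)*(-793) = 6227064919943/1695087850850 - 4*(-793) = 6227064919943/1695087850850 - 1*(-3172) = 6227064919943/1695087850850 + 3172 = 5383045727816143/1695087850850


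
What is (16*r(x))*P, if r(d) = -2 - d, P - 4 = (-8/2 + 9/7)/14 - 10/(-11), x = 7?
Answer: -365976/539 ≈ -678.99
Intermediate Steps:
P = 5083/1078 (P = 4 + ((-8/2 + 9/7)/14 - 10/(-11)) = 4 + ((-8*1/2 + 9*(1/7))*(1/14) - 10*(-1/11)) = 4 + ((-4 + 9/7)*(1/14) + 10/11) = 4 + (-19/7*1/14 + 10/11) = 4 + (-19/98 + 10/11) = 4 + 771/1078 = 5083/1078 ≈ 4.7152)
(16*r(x))*P = (16*(-2 - 1*7))*(5083/1078) = (16*(-2 - 7))*(5083/1078) = (16*(-9))*(5083/1078) = -144*5083/1078 = -365976/539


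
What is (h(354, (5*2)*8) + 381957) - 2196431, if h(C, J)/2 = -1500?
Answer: -1817474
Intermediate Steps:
h(C, J) = -3000 (h(C, J) = 2*(-1500) = -3000)
(h(354, (5*2)*8) + 381957) - 2196431 = (-3000 + 381957) - 2196431 = 378957 - 2196431 = -1817474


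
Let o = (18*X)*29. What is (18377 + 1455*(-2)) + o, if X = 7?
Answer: 19121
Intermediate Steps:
o = 3654 (o = (18*7)*29 = 126*29 = 3654)
(18377 + 1455*(-2)) + o = (18377 + 1455*(-2)) + 3654 = (18377 - 2910) + 3654 = 15467 + 3654 = 19121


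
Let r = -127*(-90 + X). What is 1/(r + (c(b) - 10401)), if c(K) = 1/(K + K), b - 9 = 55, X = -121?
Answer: 128/2098689 ≈ 6.0990e-5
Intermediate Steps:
b = 64 (b = 9 + 55 = 64)
r = 26797 (r = -127*(-90 - 121) = -127*(-211) = 26797)
c(K) = 1/(2*K)
1/(r + (c(b) - 10401)) = 1/(26797 + ((½)/64 - 10401)) = 1/(26797 + ((½)*(1/64) - 10401)) = 1/(26797 + (1/128 - 10401)) = 1/(26797 - 1331327/128) = 1/(2098689/128) = 128/2098689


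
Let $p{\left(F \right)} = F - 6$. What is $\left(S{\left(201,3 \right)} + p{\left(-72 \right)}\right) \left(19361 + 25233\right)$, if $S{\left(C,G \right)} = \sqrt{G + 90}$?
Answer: $-3478332 + 44594 \sqrt{93} \approx -3.0483 \cdot 10^{6}$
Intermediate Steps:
$S{\left(C,G \right)} = \sqrt{90 + G}$
$p{\left(F \right)} = -6 + F$
$\left(S{\left(201,3 \right)} + p{\left(-72 \right)}\right) \left(19361 + 25233\right) = \left(\sqrt{90 + 3} - 78\right) \left(19361 + 25233\right) = \left(\sqrt{93} - 78\right) 44594 = \left(-78 + \sqrt{93}\right) 44594 = -3478332 + 44594 \sqrt{93}$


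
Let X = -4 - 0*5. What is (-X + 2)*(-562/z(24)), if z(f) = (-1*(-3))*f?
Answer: -281/6 ≈ -46.833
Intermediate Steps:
z(f) = 3*f
X = -4 (X = -4 - 1*0 = -4 + 0 = -4)
(-X + 2)*(-562/z(24)) = (-1*(-4) + 2)*(-562/(3*24)) = (4 + 2)*(-562/72) = 6*(-562*1/72) = 6*(-281/36) = -281/6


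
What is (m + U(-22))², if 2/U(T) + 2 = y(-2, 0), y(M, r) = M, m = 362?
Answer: 522729/4 ≈ 1.3068e+5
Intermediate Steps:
U(T) = -½ (U(T) = 2/(-2 - 2) = 2/(-4) = 2*(-¼) = -½)
(m + U(-22))² = (362 - ½)² = (723/2)² = 522729/4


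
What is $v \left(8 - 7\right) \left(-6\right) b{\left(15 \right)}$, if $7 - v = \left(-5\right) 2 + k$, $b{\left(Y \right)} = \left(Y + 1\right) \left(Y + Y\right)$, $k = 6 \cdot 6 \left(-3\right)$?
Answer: $-360000$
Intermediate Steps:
$k = -108$ ($k = 36 \left(-3\right) = -108$)
$b{\left(Y \right)} = 2 Y \left(1 + Y\right)$ ($b{\left(Y \right)} = \left(1 + Y\right) 2 Y = 2 Y \left(1 + Y\right)$)
$v = 125$ ($v = 7 - \left(\left(-5\right) 2 - 108\right) = 7 - \left(-10 - 108\right) = 7 - -118 = 7 + 118 = 125$)
$v \left(8 - 7\right) \left(-6\right) b{\left(15 \right)} = 125 \left(8 - 7\right) \left(-6\right) 2 \cdot 15 \left(1 + 15\right) = 125 \cdot 1 \left(-6\right) 2 \cdot 15 \cdot 16 = 125 \left(-6\right) 480 = \left(-750\right) 480 = -360000$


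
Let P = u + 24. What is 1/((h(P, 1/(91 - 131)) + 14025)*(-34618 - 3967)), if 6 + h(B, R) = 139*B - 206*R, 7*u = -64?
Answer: -28/17382550217 ≈ -1.6108e-9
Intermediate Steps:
u = -64/7 (u = (⅐)*(-64) = -64/7 ≈ -9.1429)
P = 104/7 (P = -64/7 + 24 = 104/7 ≈ 14.857)
h(B, R) = -6 - 206*R + 139*B (h(B, R) = -6 + (139*B - 206*R) = -6 + (-206*R + 139*B) = -6 - 206*R + 139*B)
1/((h(P, 1/(91 - 131)) + 14025)*(-34618 - 3967)) = 1/(((-6 - 206/(91 - 131) + 139*(104/7)) + 14025)*(-34618 - 3967)) = 1/(((-6 - 206/(-40) + 14456/7) + 14025)*(-38585)) = 1/(((-6 - 206*(-1/40) + 14456/7) + 14025)*(-38585)) = 1/(((-6 + 103/20 + 14456/7) + 14025)*(-38585)) = 1/((289001/140 + 14025)*(-38585)) = 1/((2252501/140)*(-38585)) = 1/(-17382550217/28) = -28/17382550217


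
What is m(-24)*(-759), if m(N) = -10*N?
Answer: -182160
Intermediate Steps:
m(-24)*(-759) = -10*(-24)*(-759) = 240*(-759) = -182160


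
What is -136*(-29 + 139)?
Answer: -14960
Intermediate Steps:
-136*(-29 + 139) = -136*110 = -14960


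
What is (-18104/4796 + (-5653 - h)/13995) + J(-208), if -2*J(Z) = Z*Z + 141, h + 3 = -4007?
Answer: -728466739679/33560010 ≈ -21706.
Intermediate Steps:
h = -4010 (h = -3 - 4007 = -4010)
J(Z) = -141/2 - Z²/2 (J(Z) = -(Z*Z + 141)/2 = -(Z² + 141)/2 = -(141 + Z²)/2 = -141/2 - Z²/2)
(-18104/4796 + (-5653 - h)/13995) + J(-208) = (-18104/4796 + (-5653 - 1*(-4010))/13995) + (-141/2 - ½*(-208)²) = (-18104*1/4796 + (-5653 + 4010)*(1/13995)) + (-141/2 - ½*43264) = (-4526/1199 - 1643*1/13995) + (-141/2 - 21632) = (-4526/1199 - 1643/13995) - 43405/2 = -65311327/16780005 - 43405/2 = -728466739679/33560010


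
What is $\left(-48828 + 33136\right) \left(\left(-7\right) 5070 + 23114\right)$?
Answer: $194204192$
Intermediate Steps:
$\left(-48828 + 33136\right) \left(\left(-7\right) 5070 + 23114\right) = - 15692 \left(-35490 + 23114\right) = \left(-15692\right) \left(-12376\right) = 194204192$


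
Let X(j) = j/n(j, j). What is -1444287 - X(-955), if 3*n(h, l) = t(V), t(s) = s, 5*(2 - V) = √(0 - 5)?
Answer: -10100459/7 + 955*I*√5/7 ≈ -1.4429e+6 + 305.06*I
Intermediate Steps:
V = 2 - I*√5/5 (V = 2 - √(0 - 5)/5 = 2 - I*√5/5 ≈ 2.0 - 0.44721*I)
n(h, l) = ⅔ - I*√5/15 (n(h, l) = (2 - I*√5/5)/3 = ⅔ - I*√5/15)
X(j) = j/(⅔ - I*√5/15)
-1444287 - X(-955) = -1444287 - ((10/7)*(-955) + (⅐)*I*(-955)*√5) = -1444287 - (-9550/7 - 955*I*√5/7) = -1444287 + (9550/7 + 955*I*√5/7) = -10100459/7 + 955*I*√5/7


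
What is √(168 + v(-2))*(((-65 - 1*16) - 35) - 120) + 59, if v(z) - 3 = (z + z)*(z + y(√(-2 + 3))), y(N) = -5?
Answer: 59 - 236*√199 ≈ -3270.2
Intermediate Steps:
v(z) = 3 + 2*z*(-5 + z) (v(z) = 3 + (z + z)*(z - 5) = 3 + (2*z)*(-5 + z) = 3 + 2*z*(-5 + z))
√(168 + v(-2))*(((-65 - 1*16) - 35) - 120) + 59 = √(168 + (3 - 10*(-2) + 2*(-2)²))*(((-65 - 1*16) - 35) - 120) + 59 = √(168 + (3 + 20 + 2*4))*(((-65 - 16) - 35) - 120) + 59 = √(168 + (3 + 20 + 8))*((-81 - 35) - 120) + 59 = √(168 + 31)*(-116 - 120) + 59 = √199*(-236) + 59 = -236*√199 + 59 = 59 - 236*√199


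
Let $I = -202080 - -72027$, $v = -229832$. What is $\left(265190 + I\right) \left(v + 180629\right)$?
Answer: $-6649145811$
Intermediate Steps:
$I = -130053$ ($I = -202080 + 72027 = -130053$)
$\left(265190 + I\right) \left(v + 180629\right) = \left(265190 - 130053\right) \left(-229832 + 180629\right) = 135137 \left(-49203\right) = -6649145811$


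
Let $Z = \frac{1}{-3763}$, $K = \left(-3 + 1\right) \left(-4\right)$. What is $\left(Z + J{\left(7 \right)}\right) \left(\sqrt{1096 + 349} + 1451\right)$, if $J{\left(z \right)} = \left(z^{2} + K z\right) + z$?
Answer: $\frac{611531205}{3763} + \frac{7164735 \sqrt{5}}{3763} \approx 1.6677 \cdot 10^{5}$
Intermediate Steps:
$K = 8$ ($K = \left(-2\right) \left(-4\right) = 8$)
$Z = - \frac{1}{3763} \approx -0.00026575$
$J{\left(z \right)} = z^{2} + 9 z$ ($J{\left(z \right)} = \left(z^{2} + 8 z\right) + z = z^{2} + 9 z$)
$\left(Z + J{\left(7 \right)}\right) \left(\sqrt{1096 + 349} + 1451\right) = \left(- \frac{1}{3763} + 7 \left(9 + 7\right)\right) \left(\sqrt{1096 + 349} + 1451\right) = \left(- \frac{1}{3763} + 7 \cdot 16\right) \left(\sqrt{1445} + 1451\right) = \left(- \frac{1}{3763} + 112\right) \left(17 \sqrt{5} + 1451\right) = \frac{421455 \left(1451 + 17 \sqrt{5}\right)}{3763} = \frac{611531205}{3763} + \frac{7164735 \sqrt{5}}{3763}$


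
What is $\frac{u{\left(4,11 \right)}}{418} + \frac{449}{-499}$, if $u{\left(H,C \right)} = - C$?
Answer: $- \frac{17561}{18962} \approx -0.92612$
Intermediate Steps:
$\frac{u{\left(4,11 \right)}}{418} + \frac{449}{-499} = \frac{\left(-1\right) 11}{418} + \frac{449}{-499} = \left(-11\right) \frac{1}{418} + 449 \left(- \frac{1}{499}\right) = - \frac{1}{38} - \frac{449}{499} = - \frac{17561}{18962}$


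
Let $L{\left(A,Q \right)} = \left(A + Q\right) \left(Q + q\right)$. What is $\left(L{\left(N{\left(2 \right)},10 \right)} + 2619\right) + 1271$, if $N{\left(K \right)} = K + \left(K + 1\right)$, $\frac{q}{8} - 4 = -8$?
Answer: $3560$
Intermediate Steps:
$q = -32$ ($q = 32 + 8 \left(-8\right) = 32 - 64 = -32$)
$N{\left(K \right)} = 1 + 2 K$ ($N{\left(K \right)} = K + \left(1 + K\right) = 1 + 2 K$)
$L{\left(A,Q \right)} = \left(-32 + Q\right) \left(A + Q\right)$ ($L{\left(A,Q \right)} = \left(A + Q\right) \left(Q - 32\right) = \left(A + Q\right) \left(-32 + Q\right) = \left(-32 + Q\right) \left(A + Q\right)$)
$\left(L{\left(N{\left(2 \right)},10 \right)} + 2619\right) + 1271 = \left(\left(10^{2} - 32 \left(1 + 2 \cdot 2\right) - 320 + \left(1 + 2 \cdot 2\right) 10\right) + 2619\right) + 1271 = \left(\left(100 - 32 \left(1 + 4\right) - 320 + \left(1 + 4\right) 10\right) + 2619\right) + 1271 = \left(\left(100 - 160 - 320 + 5 \cdot 10\right) + 2619\right) + 1271 = \left(\left(100 - 160 - 320 + 50\right) + 2619\right) + 1271 = \left(-330 + 2619\right) + 1271 = 2289 + 1271 = 3560$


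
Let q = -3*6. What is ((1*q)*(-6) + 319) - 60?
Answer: 367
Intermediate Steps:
q = -18
((1*q)*(-6) + 319) - 60 = ((1*(-18))*(-6) + 319) - 60 = (-18*(-6) + 319) - 60 = (108 + 319) - 60 = 427 - 60 = 367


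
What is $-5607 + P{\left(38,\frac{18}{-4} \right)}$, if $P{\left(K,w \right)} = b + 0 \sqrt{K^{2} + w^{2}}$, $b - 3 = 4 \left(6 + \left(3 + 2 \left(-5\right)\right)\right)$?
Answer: $-5608$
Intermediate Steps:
$b = -1$ ($b = 3 + 4 \left(6 + \left(3 + 2 \left(-5\right)\right)\right) = 3 + 4 \left(6 + \left(3 - 10\right)\right) = 3 + 4 \left(6 - 7\right) = 3 + 4 \left(-1\right) = 3 - 4 = -1$)
$P{\left(K,w \right)} = -1$ ($P{\left(K,w \right)} = -1 + 0 \sqrt{K^{2} + w^{2}} = -1 + 0 = -1$)
$-5607 + P{\left(38,\frac{18}{-4} \right)} = -5607 - 1 = -5608$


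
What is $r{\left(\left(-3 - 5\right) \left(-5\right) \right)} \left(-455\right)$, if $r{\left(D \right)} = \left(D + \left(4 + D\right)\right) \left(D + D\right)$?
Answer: $-3057600$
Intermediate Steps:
$r{\left(D \right)} = 2 D \left(4 + 2 D\right)$ ($r{\left(D \right)} = \left(4 + 2 D\right) 2 D = 2 D \left(4 + 2 D\right)$)
$r{\left(\left(-3 - 5\right) \left(-5\right) \right)} \left(-455\right) = 4 \left(-3 - 5\right) \left(-5\right) \left(2 + \left(-3 - 5\right) \left(-5\right)\right) \left(-455\right) = 4 \left(\left(-8\right) \left(-5\right)\right) \left(2 - -40\right) \left(-455\right) = 4 \cdot 40 \left(2 + 40\right) \left(-455\right) = 4 \cdot 40 \cdot 42 \left(-455\right) = 6720 \left(-455\right) = -3057600$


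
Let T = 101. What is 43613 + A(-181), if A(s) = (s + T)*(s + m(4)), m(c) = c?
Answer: 57773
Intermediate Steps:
A(s) = (4 + s)*(101 + s) (A(s) = (s + 101)*(s + 4) = (101 + s)*(4 + s) = (4 + s)*(101 + s))
43613 + A(-181) = 43613 + (404 + (-181)² + 105*(-181)) = 43613 + (404 + 32761 - 19005) = 43613 + 14160 = 57773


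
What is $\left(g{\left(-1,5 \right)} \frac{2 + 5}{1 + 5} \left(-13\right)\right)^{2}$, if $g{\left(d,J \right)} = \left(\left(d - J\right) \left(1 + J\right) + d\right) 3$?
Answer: $\frac{11336689}{4} \approx 2.8342 \cdot 10^{6}$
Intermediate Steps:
$g{\left(d,J \right)} = 3 d + 3 \left(1 + J\right) \left(d - J\right)$ ($g{\left(d,J \right)} = \left(\left(1 + J\right) \left(d - J\right) + d\right) 3 = \left(d + \left(1 + J\right) \left(d - J\right)\right) 3 = 3 d + 3 \left(1 + J\right) \left(d - J\right)$)
$\left(g{\left(-1,5 \right)} \frac{2 + 5}{1 + 5} \left(-13\right)\right)^{2} = \left(\left(\left(-3\right) 5 - 3 \cdot 5^{2} + 6 \left(-1\right) + 3 \cdot 5 \left(-1\right)\right) \frac{2 + 5}{1 + 5} \left(-13\right)\right)^{2} = \left(\left(-15 - 75 - 6 - 15\right) \frac{7}{6} \left(-13\right)\right)^{2} = \left(\left(-15 - 75 - 6 - 15\right) 7 \cdot \frac{1}{6} \left(-13\right)\right)^{2} = \left(\left(-111\right) \frac{7}{6} \left(-13\right)\right)^{2} = \left(\left(- \frac{259}{2}\right) \left(-13\right)\right)^{2} = \left(\frac{3367}{2}\right)^{2} = \frac{11336689}{4}$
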